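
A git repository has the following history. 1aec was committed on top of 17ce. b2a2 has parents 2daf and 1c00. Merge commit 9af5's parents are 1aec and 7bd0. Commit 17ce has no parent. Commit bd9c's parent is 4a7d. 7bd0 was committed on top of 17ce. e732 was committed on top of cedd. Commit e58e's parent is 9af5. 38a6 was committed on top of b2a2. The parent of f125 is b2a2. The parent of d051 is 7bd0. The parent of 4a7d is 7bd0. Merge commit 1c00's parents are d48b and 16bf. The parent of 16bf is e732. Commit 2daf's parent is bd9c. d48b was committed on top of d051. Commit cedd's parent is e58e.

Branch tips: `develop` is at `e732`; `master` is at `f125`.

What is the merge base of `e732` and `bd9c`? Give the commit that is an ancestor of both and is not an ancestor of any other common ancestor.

7bd0

Ancestors of e732: {17ce, 1aec, 7bd0, 9af5, cedd, e58e, e732}.
Ancestors of bd9c: {17ce, 4a7d, 7bd0, bd9c}.
Common ancestors: {17ce, 7bd0}.
Among these, 7bd0 is not an ancestor of any other common ancestor — it is the merge base.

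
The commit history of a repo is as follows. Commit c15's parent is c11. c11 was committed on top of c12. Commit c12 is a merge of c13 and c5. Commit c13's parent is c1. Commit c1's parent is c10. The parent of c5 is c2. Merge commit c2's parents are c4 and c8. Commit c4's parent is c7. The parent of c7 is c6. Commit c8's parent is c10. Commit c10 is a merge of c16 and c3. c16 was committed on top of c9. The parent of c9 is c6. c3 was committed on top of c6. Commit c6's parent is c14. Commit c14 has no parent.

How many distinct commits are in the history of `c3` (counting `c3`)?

Walking parent pointers from c3: reachable set = {c14, c3, c6}.
That is 3 commits.

3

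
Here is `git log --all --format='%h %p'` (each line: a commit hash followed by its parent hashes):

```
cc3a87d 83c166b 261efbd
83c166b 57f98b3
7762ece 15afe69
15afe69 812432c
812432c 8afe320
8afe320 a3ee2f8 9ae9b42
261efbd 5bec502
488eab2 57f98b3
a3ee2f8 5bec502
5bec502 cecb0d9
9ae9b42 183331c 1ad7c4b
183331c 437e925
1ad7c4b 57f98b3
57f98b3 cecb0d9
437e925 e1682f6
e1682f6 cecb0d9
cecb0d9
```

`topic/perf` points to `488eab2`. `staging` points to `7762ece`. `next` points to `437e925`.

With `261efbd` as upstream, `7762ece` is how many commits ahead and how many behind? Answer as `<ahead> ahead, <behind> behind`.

11 ahead, 1 behind

Reachable from 7762ece: {15afe69, 183331c, 1ad7c4b, 437e925, 57f98b3, 5bec502, 7762ece, 812432c, 8afe320, 9ae9b42, a3ee2f8, cecb0d9, e1682f6}.
Reachable from 261efbd: {261efbd, 5bec502, cecb0d9}.
Only in 7762ece's history (ahead): {15afe69, 183331c, 1ad7c4b, 437e925, 57f98b3, 7762ece, 812432c, 8afe320, 9ae9b42, a3ee2f8, e1682f6} — 11.
Only in 261efbd's history (behind): {261efbd} — 1.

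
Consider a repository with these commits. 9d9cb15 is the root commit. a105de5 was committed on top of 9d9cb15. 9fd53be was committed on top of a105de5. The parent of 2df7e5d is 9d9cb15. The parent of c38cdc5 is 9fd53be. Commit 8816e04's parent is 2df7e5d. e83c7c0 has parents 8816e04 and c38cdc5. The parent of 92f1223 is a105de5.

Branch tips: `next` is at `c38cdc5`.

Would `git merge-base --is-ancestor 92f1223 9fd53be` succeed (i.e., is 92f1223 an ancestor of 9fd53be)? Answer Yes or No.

No

Ancestors of 9fd53be: {9d9cb15, 9fd53be, a105de5}.
92f1223 is not in that set, so it is not an ancestor of 9fd53be.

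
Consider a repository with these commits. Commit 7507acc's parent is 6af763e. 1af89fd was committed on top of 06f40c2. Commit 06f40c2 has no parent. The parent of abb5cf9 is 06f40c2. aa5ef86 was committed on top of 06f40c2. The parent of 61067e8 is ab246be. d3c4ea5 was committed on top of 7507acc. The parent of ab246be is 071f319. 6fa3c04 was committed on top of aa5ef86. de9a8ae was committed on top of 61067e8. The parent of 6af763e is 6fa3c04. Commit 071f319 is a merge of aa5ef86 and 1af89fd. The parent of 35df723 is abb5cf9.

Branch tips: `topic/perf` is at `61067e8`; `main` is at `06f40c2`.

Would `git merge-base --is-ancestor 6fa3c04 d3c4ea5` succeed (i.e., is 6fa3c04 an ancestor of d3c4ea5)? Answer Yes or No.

Ancestors of d3c4ea5 (commits reachable by following parents): {06f40c2, 6af763e, 6fa3c04, 7507acc, aa5ef86, d3c4ea5}.
6fa3c04 is in that set, so it is an ancestor of d3c4ea5.

Yes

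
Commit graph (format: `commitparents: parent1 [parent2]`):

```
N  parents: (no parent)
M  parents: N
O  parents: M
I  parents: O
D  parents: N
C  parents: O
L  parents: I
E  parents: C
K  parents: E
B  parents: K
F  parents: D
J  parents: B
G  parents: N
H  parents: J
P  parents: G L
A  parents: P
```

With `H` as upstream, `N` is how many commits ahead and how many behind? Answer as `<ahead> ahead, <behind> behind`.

Reachable from N: {N}.
Reachable from H: {B, C, E, H, J, K, M, N, O}.
Only in N's history (ahead): {} — 0.
Only in H's history (behind): {B, C, E, H, J, K, M, O} — 8.

0 ahead, 8 behind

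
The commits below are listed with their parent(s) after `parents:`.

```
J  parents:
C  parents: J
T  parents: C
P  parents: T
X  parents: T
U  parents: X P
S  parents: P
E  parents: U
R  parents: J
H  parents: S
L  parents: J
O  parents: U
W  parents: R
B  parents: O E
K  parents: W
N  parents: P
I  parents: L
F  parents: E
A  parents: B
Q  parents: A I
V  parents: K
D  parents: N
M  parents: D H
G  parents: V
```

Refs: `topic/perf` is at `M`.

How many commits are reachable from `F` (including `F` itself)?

8

Walking parent pointers from F: reachable set = {C, E, F, J, P, T, U, X}.
That is 8 commits.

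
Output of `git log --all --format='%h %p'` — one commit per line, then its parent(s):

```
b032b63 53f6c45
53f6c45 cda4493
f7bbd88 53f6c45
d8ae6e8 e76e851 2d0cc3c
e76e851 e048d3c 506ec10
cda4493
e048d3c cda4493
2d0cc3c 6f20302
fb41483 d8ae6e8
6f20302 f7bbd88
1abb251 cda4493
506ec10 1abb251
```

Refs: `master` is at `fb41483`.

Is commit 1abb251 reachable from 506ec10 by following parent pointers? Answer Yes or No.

Ancestors of 506ec10 (commits reachable by following parents): {1abb251, 506ec10, cda4493}.
1abb251 is in that set, so it is an ancestor of 506ec10.

Yes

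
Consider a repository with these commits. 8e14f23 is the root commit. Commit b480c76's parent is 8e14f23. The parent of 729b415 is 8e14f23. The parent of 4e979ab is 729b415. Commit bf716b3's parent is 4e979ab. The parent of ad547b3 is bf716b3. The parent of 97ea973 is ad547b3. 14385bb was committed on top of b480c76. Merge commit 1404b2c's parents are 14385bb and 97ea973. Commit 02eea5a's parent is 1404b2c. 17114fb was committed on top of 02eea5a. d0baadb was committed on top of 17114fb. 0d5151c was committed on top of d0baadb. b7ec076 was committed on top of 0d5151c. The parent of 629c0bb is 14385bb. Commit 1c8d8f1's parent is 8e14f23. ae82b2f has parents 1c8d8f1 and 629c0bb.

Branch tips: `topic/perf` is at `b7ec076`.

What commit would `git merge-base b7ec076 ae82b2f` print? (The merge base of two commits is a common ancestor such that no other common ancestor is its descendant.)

Ancestors of b7ec076: {02eea5a, 0d5151c, 1404b2c, 14385bb, 17114fb, 4e979ab, 729b415, 8e14f23, 97ea973, ad547b3, b480c76, b7ec076, bf716b3, d0baadb}.
Ancestors of ae82b2f: {14385bb, 1c8d8f1, 629c0bb, 8e14f23, ae82b2f, b480c76}.
Common ancestors: {14385bb, 8e14f23, b480c76}.
Among these, 14385bb is not an ancestor of any other common ancestor — it is the merge base.

14385bb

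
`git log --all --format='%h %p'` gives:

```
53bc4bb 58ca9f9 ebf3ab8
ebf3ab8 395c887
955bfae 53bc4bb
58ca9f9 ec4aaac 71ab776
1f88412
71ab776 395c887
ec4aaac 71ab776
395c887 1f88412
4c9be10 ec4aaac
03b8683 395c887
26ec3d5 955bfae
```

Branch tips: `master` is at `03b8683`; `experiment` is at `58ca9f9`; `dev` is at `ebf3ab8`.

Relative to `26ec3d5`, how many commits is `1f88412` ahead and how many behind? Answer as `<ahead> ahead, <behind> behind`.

Reachable from 1f88412: {1f88412}.
Reachable from 26ec3d5: {1f88412, 26ec3d5, 395c887, 53bc4bb, 58ca9f9, 71ab776, 955bfae, ebf3ab8, ec4aaac}.
Only in 1f88412's history (ahead): {} — 0.
Only in 26ec3d5's history (behind): {26ec3d5, 395c887, 53bc4bb, 58ca9f9, 71ab776, 955bfae, ebf3ab8, ec4aaac} — 8.

0 ahead, 8 behind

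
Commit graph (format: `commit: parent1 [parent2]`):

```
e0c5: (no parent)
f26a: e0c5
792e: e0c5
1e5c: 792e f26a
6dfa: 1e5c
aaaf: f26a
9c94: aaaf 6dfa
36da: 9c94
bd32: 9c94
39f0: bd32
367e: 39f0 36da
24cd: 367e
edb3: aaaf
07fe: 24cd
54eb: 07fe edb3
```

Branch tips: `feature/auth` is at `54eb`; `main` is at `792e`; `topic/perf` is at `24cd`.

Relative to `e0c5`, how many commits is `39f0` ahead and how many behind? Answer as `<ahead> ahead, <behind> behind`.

8 ahead, 0 behind

Reachable from 39f0: {1e5c, 39f0, 6dfa, 792e, 9c94, aaaf, bd32, e0c5, f26a}.
Reachable from e0c5: {e0c5}.
Only in 39f0's history (ahead): {1e5c, 39f0, 6dfa, 792e, 9c94, aaaf, bd32, f26a} — 8.
Only in e0c5's history (behind): {} — 0.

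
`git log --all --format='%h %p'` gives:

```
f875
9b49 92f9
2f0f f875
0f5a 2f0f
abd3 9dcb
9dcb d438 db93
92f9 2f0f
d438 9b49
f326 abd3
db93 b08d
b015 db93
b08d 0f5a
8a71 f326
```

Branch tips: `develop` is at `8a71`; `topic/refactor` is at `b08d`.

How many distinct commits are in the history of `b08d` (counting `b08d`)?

4

Walking parent pointers from b08d: reachable set = {0f5a, 2f0f, b08d, f875}.
That is 4 commits.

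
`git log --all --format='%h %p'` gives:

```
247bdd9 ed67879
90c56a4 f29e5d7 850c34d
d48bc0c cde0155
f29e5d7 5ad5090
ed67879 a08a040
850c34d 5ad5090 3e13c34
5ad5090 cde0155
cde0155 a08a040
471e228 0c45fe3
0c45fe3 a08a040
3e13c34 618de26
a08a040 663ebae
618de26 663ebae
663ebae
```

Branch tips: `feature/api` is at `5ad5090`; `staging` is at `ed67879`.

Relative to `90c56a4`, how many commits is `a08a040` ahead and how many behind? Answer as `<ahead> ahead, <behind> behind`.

0 ahead, 7 behind

Reachable from a08a040: {663ebae, a08a040}.
Reachable from 90c56a4: {3e13c34, 5ad5090, 618de26, 663ebae, 850c34d, 90c56a4, a08a040, cde0155, f29e5d7}.
Only in a08a040's history (ahead): {} — 0.
Only in 90c56a4's history (behind): {3e13c34, 5ad5090, 618de26, 850c34d, 90c56a4, cde0155, f29e5d7} — 7.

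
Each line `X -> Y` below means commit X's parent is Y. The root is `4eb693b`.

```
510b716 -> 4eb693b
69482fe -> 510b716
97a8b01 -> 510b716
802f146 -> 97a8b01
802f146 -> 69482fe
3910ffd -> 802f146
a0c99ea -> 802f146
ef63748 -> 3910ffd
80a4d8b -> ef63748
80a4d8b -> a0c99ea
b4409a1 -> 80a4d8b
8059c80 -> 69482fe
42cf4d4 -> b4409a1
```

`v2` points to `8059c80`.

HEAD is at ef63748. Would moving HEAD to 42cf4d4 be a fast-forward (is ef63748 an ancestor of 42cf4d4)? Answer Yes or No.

A fast-forward from ef63748 to 42cf4d4 is possible iff ef63748 is an ancestor of 42cf4d4.
Ancestors of 42cf4d4: {3910ffd, 42cf4d4, 4eb693b, 510b716, 69482fe, 802f146, 80a4d8b, 97a8b01, a0c99ea, b4409a1, ef63748}.
ef63748 is among them, so fast-forward is possible.

Yes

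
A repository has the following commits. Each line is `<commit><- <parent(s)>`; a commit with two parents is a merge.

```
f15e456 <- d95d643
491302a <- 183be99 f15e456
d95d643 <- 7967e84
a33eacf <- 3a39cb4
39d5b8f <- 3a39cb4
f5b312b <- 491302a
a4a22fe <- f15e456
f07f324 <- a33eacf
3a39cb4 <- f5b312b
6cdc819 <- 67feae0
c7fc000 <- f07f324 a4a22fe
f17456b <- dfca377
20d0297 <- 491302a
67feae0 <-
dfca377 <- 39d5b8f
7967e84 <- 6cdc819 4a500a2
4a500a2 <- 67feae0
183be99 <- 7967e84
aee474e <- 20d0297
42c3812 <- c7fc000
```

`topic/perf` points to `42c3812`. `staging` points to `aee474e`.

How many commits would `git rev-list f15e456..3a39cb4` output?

4

Reachable from 3a39cb4: {183be99, 3a39cb4, 491302a, 4a500a2, 67feae0, 6cdc819, 7967e84, d95d643, f15e456, f5b312b}.
Reachable from f15e456: {4a500a2, 67feae0, 6cdc819, 7967e84, d95d643, f15e456}.
In 3a39cb4's history but not f15e456's: {183be99, 3a39cb4, 491302a, f5b312b} — 4 commits.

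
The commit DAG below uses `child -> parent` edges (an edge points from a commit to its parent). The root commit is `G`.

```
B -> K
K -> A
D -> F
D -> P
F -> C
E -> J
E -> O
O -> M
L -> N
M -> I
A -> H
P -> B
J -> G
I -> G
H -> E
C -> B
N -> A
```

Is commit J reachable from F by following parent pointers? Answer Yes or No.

Yes

Ancestors of F (commits reachable by following parents): {A, B, C, E, F, G, H, I, J, K, M, O}.
J is in that set, so it is an ancestor of F.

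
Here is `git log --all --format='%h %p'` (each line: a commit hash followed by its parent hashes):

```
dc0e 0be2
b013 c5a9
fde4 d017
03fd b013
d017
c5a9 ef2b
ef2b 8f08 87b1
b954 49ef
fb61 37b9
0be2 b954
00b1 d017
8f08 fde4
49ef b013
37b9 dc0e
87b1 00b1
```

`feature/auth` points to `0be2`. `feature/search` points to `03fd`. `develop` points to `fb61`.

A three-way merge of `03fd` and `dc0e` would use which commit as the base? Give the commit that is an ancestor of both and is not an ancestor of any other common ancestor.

Ancestors of 03fd: {00b1, 03fd, 87b1, 8f08, b013, c5a9, d017, ef2b, fde4}.
Ancestors of dc0e: {00b1, 0be2, 49ef, 87b1, 8f08, b013, b954, c5a9, d017, dc0e, ef2b, fde4}.
Common ancestors: {00b1, 87b1, 8f08, b013, c5a9, d017, ef2b, fde4}.
Among these, b013 is not an ancestor of any other common ancestor — it is the merge base.

b013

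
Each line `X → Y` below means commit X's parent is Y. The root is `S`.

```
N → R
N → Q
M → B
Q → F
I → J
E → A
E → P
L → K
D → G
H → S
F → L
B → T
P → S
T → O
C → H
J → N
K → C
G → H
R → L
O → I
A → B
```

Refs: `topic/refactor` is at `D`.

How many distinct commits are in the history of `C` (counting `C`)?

3

Walking parent pointers from C: reachable set = {C, H, S}.
That is 3 commits.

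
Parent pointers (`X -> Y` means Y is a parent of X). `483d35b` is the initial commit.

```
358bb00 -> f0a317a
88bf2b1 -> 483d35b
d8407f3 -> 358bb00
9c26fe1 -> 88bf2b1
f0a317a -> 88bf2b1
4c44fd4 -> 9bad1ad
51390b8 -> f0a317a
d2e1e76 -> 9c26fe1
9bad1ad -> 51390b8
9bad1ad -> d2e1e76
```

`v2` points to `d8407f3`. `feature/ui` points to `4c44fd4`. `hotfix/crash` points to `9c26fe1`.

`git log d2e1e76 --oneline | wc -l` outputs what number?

4

Walking parent pointers from d2e1e76: reachable set = {483d35b, 88bf2b1, 9c26fe1, d2e1e76}.
That is 4 commits.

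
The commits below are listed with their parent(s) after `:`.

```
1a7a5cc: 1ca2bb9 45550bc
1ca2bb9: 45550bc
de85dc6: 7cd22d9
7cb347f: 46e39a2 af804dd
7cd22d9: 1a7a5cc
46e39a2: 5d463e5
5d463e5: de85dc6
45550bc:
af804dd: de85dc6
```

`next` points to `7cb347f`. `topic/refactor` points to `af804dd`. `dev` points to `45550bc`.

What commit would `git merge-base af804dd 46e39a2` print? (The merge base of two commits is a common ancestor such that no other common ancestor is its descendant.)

de85dc6

Ancestors of af804dd: {1a7a5cc, 1ca2bb9, 45550bc, 7cd22d9, af804dd, de85dc6}.
Ancestors of 46e39a2: {1a7a5cc, 1ca2bb9, 45550bc, 46e39a2, 5d463e5, 7cd22d9, de85dc6}.
Common ancestors: {1a7a5cc, 1ca2bb9, 45550bc, 7cd22d9, de85dc6}.
Among these, de85dc6 is not an ancestor of any other common ancestor — it is the merge base.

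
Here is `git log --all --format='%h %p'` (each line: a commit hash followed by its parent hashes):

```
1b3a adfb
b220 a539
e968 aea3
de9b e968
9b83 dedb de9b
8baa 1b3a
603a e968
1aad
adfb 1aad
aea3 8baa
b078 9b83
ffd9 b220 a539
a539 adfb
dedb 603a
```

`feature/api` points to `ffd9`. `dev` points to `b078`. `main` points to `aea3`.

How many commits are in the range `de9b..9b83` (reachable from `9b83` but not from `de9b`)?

Reachable from 9b83: {1aad, 1b3a, 603a, 8baa, 9b83, adfb, aea3, de9b, dedb, e968}.
Reachable from de9b: {1aad, 1b3a, 8baa, adfb, aea3, de9b, e968}.
In 9b83's history but not de9b's: {603a, 9b83, dedb} — 3 commits.

3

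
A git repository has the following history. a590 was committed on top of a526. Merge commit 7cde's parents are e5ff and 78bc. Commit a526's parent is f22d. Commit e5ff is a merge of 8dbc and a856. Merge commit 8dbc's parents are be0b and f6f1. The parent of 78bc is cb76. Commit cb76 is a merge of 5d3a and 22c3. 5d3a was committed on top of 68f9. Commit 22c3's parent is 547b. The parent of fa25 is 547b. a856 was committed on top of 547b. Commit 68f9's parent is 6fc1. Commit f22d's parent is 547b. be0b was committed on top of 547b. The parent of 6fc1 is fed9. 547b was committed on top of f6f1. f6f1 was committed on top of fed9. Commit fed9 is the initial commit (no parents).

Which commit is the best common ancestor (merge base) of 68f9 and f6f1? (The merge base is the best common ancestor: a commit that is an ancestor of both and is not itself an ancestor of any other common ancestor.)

fed9

Ancestors of 68f9: {68f9, 6fc1, fed9}.
Ancestors of f6f1: {f6f1, fed9}.
Common ancestors: {fed9}.
The only common ancestor is fed9, so it is the merge base.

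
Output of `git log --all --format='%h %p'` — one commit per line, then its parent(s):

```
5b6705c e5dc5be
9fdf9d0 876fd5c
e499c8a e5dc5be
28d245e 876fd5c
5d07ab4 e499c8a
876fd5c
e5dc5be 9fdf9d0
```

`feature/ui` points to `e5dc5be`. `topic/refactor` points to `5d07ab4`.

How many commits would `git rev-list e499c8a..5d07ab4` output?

Reachable from 5d07ab4: {5d07ab4, 876fd5c, 9fdf9d0, e499c8a, e5dc5be}.
Reachable from e499c8a: {876fd5c, 9fdf9d0, e499c8a, e5dc5be}.
In 5d07ab4's history but not e499c8a's: {5d07ab4} — 1 commit.

1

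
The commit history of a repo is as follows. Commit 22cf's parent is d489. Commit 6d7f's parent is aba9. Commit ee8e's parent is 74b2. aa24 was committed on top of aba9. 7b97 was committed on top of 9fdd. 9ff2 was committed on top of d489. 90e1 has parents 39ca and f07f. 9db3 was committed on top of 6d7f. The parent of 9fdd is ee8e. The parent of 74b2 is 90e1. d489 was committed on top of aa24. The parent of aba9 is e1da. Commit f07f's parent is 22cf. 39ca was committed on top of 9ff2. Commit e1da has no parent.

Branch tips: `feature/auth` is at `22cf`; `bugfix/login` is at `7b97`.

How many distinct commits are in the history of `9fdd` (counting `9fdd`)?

Walking parent pointers from 9fdd: reachable set = {22cf, 39ca, 74b2, 90e1, 9fdd, 9ff2, aa24, aba9, d489, e1da, ee8e, f07f}.
That is 12 commits.

12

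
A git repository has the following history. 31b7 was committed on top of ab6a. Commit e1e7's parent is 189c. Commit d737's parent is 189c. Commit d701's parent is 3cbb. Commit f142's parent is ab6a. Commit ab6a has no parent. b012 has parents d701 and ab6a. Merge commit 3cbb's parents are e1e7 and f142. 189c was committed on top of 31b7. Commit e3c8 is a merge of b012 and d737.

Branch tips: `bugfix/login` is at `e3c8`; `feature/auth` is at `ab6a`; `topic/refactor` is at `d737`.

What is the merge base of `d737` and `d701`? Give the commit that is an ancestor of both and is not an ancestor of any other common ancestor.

Ancestors of d737: {189c, 31b7, ab6a, d737}.
Ancestors of d701: {189c, 31b7, 3cbb, ab6a, d701, e1e7, f142}.
Common ancestors: {189c, 31b7, ab6a}.
Among these, 189c is not an ancestor of any other common ancestor — it is the merge base.

189c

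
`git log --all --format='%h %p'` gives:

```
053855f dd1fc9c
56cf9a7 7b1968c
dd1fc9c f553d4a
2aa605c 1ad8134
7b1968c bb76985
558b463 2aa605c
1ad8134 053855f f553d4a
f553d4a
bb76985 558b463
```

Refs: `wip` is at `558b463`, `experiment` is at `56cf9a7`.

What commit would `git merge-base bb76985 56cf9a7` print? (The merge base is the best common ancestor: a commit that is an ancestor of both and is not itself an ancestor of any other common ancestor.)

Ancestors of bb76985: {053855f, 1ad8134, 2aa605c, 558b463, bb76985, dd1fc9c, f553d4a}.
Ancestors of 56cf9a7: {053855f, 1ad8134, 2aa605c, 558b463, 56cf9a7, 7b1968c, bb76985, dd1fc9c, f553d4a}.
Common ancestors: {053855f, 1ad8134, 2aa605c, 558b463, bb76985, dd1fc9c, f553d4a}.
Among these, bb76985 is not an ancestor of any other common ancestor — it is the merge base.

bb76985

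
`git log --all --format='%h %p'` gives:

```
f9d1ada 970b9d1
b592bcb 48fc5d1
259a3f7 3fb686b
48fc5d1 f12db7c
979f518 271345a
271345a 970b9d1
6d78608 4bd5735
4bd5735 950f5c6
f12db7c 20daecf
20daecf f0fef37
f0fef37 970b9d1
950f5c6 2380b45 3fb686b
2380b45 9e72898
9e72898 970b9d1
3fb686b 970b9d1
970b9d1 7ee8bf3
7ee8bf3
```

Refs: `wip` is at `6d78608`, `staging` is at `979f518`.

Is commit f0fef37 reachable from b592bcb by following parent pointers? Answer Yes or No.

Yes

Ancestors of b592bcb (commits reachable by following parents): {20daecf, 48fc5d1, 7ee8bf3, 970b9d1, b592bcb, f0fef37, f12db7c}.
f0fef37 is in that set, so it is an ancestor of b592bcb.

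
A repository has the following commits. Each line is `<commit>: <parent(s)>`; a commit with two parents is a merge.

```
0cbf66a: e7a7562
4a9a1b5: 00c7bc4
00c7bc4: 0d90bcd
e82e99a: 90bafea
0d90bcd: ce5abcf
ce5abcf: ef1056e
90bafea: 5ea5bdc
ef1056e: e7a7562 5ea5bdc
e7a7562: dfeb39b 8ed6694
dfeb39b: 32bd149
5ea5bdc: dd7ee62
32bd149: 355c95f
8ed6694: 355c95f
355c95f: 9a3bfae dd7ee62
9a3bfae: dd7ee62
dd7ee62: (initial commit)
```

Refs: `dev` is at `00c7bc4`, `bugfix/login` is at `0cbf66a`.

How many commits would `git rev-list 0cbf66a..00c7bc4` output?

Reachable from 00c7bc4: {00c7bc4, 0d90bcd, 32bd149, 355c95f, 5ea5bdc, 8ed6694, 9a3bfae, ce5abcf, dd7ee62, dfeb39b, e7a7562, ef1056e}.
Reachable from 0cbf66a: {0cbf66a, 32bd149, 355c95f, 8ed6694, 9a3bfae, dd7ee62, dfeb39b, e7a7562}.
In 00c7bc4's history but not 0cbf66a's: {00c7bc4, 0d90bcd, 5ea5bdc, ce5abcf, ef1056e} — 5 commits.

5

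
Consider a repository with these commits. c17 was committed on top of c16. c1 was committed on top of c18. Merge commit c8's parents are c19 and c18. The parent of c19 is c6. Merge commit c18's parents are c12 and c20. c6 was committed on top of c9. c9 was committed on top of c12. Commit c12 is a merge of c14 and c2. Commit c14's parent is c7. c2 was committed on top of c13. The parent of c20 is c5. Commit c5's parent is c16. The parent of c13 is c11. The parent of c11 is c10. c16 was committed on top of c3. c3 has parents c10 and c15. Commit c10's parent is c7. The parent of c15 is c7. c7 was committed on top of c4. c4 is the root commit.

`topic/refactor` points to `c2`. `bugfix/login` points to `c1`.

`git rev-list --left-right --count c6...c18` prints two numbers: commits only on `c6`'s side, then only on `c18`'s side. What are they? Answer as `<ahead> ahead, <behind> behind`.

Reachable from c6: {c10, c11, c12, c13, c14, c2, c4, c6, c7, c9}.
Reachable from c18: {c10, c11, c12, c13, c14, c15, c16, c18, c2, c20, c3, c4, c5, c7}.
Only in c6's history (ahead): {c6, c9} — 2.
Only in c18's history (behind): {c15, c16, c18, c20, c3, c5} — 6.

2 ahead, 6 behind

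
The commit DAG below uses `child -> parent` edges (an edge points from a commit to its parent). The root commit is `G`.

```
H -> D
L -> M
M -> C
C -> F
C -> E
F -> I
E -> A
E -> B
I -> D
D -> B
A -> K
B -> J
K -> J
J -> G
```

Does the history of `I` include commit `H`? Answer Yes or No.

No

Ancestors of I: {B, D, G, I, J}.
H is not in that set, so it is not an ancestor of I.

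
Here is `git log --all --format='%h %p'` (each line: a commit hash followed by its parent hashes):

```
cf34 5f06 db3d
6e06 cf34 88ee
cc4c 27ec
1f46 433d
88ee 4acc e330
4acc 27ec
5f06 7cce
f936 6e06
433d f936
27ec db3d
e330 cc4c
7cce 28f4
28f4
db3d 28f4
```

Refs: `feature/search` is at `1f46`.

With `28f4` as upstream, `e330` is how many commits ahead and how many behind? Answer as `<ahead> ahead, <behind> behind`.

Reachable from e330: {27ec, 28f4, cc4c, db3d, e330}.
Reachable from 28f4: {28f4}.
Only in e330's history (ahead): {27ec, cc4c, db3d, e330} — 4.
Only in 28f4's history (behind): {} — 0.

4 ahead, 0 behind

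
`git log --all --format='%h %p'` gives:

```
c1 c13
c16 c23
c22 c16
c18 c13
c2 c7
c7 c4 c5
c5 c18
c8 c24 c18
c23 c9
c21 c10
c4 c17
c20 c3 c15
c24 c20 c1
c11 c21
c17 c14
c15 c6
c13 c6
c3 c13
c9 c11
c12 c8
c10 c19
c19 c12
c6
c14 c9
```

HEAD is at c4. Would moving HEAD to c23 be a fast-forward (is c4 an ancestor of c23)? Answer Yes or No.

A fast-forward from c4 to c23 is possible iff c4 is an ancestor of c23.
Ancestors of c23: {c1, c10, c11, c12, c13, c15, c18, c19, c20, c21, c23, c24, c3, c6, c8, c9}.
c4 is not among them, so fast-forward is not possible.

No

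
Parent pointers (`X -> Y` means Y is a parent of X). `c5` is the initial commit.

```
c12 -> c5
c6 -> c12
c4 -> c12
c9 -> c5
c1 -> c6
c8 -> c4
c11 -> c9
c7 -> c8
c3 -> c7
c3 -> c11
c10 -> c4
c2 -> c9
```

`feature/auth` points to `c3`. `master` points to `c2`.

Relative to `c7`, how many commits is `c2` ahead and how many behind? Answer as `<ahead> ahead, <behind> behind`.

Reachable from c2: {c2, c5, c9}.
Reachable from c7: {c12, c4, c5, c7, c8}.
Only in c2's history (ahead): {c2, c9} — 2.
Only in c7's history (behind): {c12, c4, c7, c8} — 4.

2 ahead, 4 behind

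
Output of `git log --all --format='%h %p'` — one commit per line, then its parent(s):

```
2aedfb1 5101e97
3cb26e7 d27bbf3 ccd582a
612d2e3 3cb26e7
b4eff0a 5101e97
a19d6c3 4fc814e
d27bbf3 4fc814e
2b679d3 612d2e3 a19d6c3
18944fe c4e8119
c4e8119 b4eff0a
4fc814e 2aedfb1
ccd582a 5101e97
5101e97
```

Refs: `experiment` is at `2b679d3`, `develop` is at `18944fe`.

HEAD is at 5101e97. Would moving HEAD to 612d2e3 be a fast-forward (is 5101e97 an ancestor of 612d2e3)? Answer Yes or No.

A fast-forward from 5101e97 to 612d2e3 is possible iff 5101e97 is an ancestor of 612d2e3.
Ancestors of 612d2e3: {2aedfb1, 3cb26e7, 4fc814e, 5101e97, 612d2e3, ccd582a, d27bbf3}.
5101e97 is among them, so fast-forward is possible.

Yes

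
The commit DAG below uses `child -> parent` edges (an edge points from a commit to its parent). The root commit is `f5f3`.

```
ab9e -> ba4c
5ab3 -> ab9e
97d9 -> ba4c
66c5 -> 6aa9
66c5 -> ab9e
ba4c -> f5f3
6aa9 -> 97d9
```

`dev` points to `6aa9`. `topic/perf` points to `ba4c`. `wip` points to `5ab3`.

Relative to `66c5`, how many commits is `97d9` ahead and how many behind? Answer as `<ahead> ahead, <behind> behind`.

Reachable from 97d9: {97d9, ba4c, f5f3}.
Reachable from 66c5: {66c5, 6aa9, 97d9, ab9e, ba4c, f5f3}.
Only in 97d9's history (ahead): {} — 0.
Only in 66c5's history (behind): {66c5, 6aa9, ab9e} — 3.

0 ahead, 3 behind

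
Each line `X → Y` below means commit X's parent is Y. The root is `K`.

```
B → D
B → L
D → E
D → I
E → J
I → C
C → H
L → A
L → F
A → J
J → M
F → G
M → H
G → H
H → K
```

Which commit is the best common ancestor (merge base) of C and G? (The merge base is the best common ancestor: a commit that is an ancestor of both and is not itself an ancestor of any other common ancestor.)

H

Ancestors of C: {C, H, K}.
Ancestors of G: {G, H, K}.
Common ancestors: {H, K}.
Among these, H is not an ancestor of any other common ancestor — it is the merge base.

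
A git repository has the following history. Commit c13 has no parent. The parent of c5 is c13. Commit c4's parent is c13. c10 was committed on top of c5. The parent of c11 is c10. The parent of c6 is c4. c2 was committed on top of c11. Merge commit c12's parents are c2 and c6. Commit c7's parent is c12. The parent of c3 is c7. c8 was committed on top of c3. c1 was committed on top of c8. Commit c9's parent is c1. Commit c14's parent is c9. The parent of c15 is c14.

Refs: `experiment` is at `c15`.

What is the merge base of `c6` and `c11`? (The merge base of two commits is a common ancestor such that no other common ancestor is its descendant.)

c13

Ancestors of c6: {c13, c4, c6}.
Ancestors of c11: {c10, c11, c13, c5}.
Common ancestors: {c13}.
The only common ancestor is c13, so it is the merge base.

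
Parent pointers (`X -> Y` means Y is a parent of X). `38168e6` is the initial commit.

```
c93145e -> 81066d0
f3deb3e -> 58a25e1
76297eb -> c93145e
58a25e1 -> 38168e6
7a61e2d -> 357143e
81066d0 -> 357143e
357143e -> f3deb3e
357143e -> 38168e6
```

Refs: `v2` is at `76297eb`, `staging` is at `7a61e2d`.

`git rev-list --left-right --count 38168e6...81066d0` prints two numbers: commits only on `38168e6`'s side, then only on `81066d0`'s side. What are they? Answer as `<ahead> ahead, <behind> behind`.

0 ahead, 4 behind

Reachable from 38168e6: {38168e6}.
Reachable from 81066d0: {357143e, 38168e6, 58a25e1, 81066d0, f3deb3e}.
Only in 38168e6's history (ahead): {} — 0.
Only in 81066d0's history (behind): {357143e, 58a25e1, 81066d0, f3deb3e} — 4.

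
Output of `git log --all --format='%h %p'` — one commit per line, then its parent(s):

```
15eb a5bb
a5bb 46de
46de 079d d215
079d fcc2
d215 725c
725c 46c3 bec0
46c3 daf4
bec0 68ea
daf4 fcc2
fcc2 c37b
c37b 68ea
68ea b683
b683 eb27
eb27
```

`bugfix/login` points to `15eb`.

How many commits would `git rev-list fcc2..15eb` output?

Reachable from 15eb: {079d, 15eb, 46c3, 46de, 68ea, 725c, a5bb, b683, bec0, c37b, d215, daf4, eb27, fcc2}.
Reachable from fcc2: {68ea, b683, c37b, eb27, fcc2}.
In 15eb's history but not fcc2's: {079d, 15eb, 46c3, 46de, 725c, a5bb, bec0, d215, daf4} — 9 commits.

9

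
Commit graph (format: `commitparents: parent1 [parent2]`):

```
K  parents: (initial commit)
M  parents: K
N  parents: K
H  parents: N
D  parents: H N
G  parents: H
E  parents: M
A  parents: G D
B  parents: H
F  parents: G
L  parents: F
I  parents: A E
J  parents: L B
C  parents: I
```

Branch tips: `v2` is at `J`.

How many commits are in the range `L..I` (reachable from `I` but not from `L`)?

Reachable from I: {A, D, E, G, H, I, K, M, N}.
Reachable from L: {F, G, H, K, L, N}.
In I's history but not L's: {A, D, E, I, M} — 5 commits.

5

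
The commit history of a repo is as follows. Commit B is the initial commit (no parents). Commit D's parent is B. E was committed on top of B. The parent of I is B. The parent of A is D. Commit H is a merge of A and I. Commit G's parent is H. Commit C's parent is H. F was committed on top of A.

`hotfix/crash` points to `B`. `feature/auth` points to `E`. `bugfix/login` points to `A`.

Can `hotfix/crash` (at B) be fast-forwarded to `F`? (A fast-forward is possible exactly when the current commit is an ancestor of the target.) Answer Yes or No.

A fast-forward from B to F is possible iff B is an ancestor of F.
Ancestors of F: {A, B, D, F}.
B is among them, so fast-forward is possible.

Yes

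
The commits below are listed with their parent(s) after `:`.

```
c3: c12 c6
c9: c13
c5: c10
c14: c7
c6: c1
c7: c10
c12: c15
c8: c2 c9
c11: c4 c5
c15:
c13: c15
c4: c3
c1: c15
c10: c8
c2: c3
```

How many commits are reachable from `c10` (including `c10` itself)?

10

Walking parent pointers from c10: reachable set = {c1, c10, c12, c13, c15, c2, c3, c6, c8, c9}.
That is 10 commits.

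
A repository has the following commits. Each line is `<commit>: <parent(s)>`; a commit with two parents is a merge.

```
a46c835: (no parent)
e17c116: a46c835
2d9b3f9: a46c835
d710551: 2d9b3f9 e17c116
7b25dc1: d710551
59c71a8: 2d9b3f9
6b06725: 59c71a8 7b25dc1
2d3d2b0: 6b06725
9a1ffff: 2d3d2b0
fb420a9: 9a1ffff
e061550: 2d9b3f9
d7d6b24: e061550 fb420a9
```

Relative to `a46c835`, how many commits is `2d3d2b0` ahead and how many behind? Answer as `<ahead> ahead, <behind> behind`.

7 ahead, 0 behind

Reachable from 2d3d2b0: {2d3d2b0, 2d9b3f9, 59c71a8, 6b06725, 7b25dc1, a46c835, d710551, e17c116}.
Reachable from a46c835: {a46c835}.
Only in 2d3d2b0's history (ahead): {2d3d2b0, 2d9b3f9, 59c71a8, 6b06725, 7b25dc1, d710551, e17c116} — 7.
Only in a46c835's history (behind): {} — 0.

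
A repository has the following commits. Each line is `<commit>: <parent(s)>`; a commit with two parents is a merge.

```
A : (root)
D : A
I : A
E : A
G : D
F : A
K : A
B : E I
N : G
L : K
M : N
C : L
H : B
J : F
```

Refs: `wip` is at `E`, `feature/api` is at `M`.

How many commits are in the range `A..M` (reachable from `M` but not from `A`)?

Reachable from M: {A, D, G, M, N}.
Reachable from A: {A}.
In M's history but not A's: {D, G, M, N} — 4 commits.

4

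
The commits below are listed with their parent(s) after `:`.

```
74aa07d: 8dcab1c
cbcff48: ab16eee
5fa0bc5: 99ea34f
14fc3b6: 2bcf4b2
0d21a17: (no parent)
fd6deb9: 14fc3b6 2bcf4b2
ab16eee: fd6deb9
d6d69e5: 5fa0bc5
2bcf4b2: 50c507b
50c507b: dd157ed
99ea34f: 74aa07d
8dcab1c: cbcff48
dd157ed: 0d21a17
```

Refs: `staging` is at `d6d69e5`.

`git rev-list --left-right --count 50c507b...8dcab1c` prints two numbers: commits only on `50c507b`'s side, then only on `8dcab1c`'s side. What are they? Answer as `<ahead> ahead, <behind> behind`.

0 ahead, 6 behind

Reachable from 50c507b: {0d21a17, 50c507b, dd157ed}.
Reachable from 8dcab1c: {0d21a17, 14fc3b6, 2bcf4b2, 50c507b, 8dcab1c, ab16eee, cbcff48, dd157ed, fd6deb9}.
Only in 50c507b's history (ahead): {} — 0.
Only in 8dcab1c's history (behind): {14fc3b6, 2bcf4b2, 8dcab1c, ab16eee, cbcff48, fd6deb9} — 6.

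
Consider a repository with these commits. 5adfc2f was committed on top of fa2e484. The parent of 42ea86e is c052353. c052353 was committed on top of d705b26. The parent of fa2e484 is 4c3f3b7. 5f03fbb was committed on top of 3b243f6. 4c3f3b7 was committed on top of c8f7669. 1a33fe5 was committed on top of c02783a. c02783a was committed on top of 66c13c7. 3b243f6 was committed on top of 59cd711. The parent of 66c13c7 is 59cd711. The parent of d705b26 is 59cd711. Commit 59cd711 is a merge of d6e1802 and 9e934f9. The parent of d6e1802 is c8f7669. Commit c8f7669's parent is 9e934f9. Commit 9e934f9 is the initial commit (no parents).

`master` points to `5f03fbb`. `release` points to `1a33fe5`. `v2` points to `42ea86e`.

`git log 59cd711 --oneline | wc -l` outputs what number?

Walking parent pointers from 59cd711: reachable set = {59cd711, 9e934f9, c8f7669, d6e1802}.
That is 4 commits.

4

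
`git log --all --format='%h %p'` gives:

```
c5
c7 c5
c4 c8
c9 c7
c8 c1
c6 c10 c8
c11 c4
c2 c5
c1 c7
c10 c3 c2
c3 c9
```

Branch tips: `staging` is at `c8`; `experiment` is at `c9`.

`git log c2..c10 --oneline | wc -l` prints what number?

4

Reachable from c10: {c10, c2, c3, c5, c7, c9}.
Reachable from c2: {c2, c5}.
In c10's history but not c2's: {c10, c3, c7, c9} — 4 commits.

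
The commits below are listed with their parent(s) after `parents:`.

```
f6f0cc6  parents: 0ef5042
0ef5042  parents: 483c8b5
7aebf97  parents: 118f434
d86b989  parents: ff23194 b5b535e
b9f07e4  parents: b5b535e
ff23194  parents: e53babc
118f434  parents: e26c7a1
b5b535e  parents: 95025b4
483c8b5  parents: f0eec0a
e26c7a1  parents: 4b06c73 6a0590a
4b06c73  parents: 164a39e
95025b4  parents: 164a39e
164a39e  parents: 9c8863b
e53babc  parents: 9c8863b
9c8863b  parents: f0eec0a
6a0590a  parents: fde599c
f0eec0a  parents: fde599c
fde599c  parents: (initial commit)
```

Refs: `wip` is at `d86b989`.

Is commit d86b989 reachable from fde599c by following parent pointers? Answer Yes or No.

No

Ancestors of fde599c: {fde599c}.
d86b989 is not in that set, so it is not an ancestor of fde599c.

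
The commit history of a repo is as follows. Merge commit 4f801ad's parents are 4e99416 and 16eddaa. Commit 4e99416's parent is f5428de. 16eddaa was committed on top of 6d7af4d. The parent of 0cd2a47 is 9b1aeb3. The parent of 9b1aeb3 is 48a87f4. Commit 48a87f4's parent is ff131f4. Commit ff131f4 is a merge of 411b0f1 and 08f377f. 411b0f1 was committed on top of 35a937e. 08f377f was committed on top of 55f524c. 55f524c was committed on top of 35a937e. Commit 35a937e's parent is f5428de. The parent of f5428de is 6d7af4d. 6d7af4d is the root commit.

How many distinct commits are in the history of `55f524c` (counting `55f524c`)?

Walking parent pointers from 55f524c: reachable set = {35a937e, 55f524c, 6d7af4d, f5428de}.
That is 4 commits.

4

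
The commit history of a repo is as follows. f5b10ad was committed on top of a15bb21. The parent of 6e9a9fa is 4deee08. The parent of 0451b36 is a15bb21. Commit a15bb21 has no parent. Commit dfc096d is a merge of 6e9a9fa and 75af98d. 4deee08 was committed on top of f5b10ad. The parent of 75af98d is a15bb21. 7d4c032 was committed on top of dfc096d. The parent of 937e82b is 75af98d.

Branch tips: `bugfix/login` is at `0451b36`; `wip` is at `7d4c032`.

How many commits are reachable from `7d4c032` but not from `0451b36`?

6

Reachable from 7d4c032: {4deee08, 6e9a9fa, 75af98d, 7d4c032, a15bb21, dfc096d, f5b10ad}.
Reachable from 0451b36: {0451b36, a15bb21}.
In 7d4c032's history but not 0451b36's: {4deee08, 6e9a9fa, 75af98d, 7d4c032, dfc096d, f5b10ad} — 6 commits.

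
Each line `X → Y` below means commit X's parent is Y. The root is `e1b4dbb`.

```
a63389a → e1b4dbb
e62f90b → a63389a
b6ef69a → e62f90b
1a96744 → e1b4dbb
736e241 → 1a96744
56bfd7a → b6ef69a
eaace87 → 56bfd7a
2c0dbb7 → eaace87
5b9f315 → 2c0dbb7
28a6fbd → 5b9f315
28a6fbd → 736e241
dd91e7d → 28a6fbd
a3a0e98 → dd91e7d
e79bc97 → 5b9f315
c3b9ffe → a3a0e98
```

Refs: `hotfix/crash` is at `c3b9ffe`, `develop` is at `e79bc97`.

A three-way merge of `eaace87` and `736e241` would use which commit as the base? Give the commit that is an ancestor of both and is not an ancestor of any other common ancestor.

e1b4dbb

Ancestors of eaace87: {56bfd7a, a63389a, b6ef69a, e1b4dbb, e62f90b, eaace87}.
Ancestors of 736e241: {1a96744, 736e241, e1b4dbb}.
Common ancestors: {e1b4dbb}.
The only common ancestor is e1b4dbb, so it is the merge base.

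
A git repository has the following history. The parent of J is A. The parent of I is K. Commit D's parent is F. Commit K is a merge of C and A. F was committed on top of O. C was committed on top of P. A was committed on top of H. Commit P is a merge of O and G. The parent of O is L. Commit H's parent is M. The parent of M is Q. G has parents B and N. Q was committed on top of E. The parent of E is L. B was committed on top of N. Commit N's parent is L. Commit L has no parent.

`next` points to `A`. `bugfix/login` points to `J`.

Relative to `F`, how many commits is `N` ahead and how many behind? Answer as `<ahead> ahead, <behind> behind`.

1 ahead, 2 behind

Reachable from N: {L, N}.
Reachable from F: {F, L, O}.
Only in N's history (ahead): {N} — 1.
Only in F's history (behind): {F, O} — 2.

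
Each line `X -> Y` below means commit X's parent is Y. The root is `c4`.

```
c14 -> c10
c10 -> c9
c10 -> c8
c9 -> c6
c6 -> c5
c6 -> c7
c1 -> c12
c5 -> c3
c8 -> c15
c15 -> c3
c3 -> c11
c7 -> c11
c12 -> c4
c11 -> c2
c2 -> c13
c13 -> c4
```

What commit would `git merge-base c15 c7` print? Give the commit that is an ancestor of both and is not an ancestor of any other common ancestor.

c11

Ancestors of c15: {c11, c13, c15, c2, c3, c4}.
Ancestors of c7: {c11, c13, c2, c4, c7}.
Common ancestors: {c11, c13, c2, c4}.
Among these, c11 is not an ancestor of any other common ancestor — it is the merge base.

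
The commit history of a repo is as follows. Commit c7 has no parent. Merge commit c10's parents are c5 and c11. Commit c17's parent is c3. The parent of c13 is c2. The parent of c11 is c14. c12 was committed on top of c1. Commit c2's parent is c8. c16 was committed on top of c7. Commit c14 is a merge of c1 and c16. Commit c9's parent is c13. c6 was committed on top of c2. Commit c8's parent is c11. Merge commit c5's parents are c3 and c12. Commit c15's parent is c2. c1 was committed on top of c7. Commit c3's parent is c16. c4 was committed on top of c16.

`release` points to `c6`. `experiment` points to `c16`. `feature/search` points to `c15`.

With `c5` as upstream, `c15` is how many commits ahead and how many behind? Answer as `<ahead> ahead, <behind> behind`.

Reachable from c15: {c1, c11, c14, c15, c16, c2, c7, c8}.
Reachable from c5: {c1, c12, c16, c3, c5, c7}.
Only in c15's history (ahead): {c11, c14, c15, c2, c8} — 5.
Only in c5's history (behind): {c12, c3, c5} — 3.

5 ahead, 3 behind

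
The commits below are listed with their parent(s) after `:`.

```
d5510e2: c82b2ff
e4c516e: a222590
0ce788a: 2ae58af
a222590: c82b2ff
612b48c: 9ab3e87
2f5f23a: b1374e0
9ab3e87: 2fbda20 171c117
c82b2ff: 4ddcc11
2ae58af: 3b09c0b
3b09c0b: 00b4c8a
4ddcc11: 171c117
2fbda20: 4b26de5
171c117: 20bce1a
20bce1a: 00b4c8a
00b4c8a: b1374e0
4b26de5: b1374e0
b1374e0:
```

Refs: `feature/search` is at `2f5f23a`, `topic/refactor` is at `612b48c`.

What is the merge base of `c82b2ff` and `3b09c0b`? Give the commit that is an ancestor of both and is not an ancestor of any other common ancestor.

00b4c8a

Ancestors of c82b2ff: {00b4c8a, 171c117, 20bce1a, 4ddcc11, b1374e0, c82b2ff}.
Ancestors of 3b09c0b: {00b4c8a, 3b09c0b, b1374e0}.
Common ancestors: {00b4c8a, b1374e0}.
Among these, 00b4c8a is not an ancestor of any other common ancestor — it is the merge base.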